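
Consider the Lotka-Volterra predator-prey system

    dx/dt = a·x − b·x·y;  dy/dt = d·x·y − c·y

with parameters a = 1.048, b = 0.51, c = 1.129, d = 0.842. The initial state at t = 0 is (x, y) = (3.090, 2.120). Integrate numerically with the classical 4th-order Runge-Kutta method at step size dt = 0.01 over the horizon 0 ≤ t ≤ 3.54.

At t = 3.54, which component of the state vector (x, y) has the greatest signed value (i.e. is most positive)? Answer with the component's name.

largest component: y

t=0.000: state=(3.090, 2.120)
step 1 (dt=0.01): k1=(-0.103, 3.122), k2=(-0.127, 3.144), k3=(-0.127, 3.144), k4=(-0.152, 3.166); state += dt/6·(k1+2k2+2k3+k4)
t=0.010: state=(3.089, 2.151)
t=0.020: state=(3.087, 2.183)
t=0.030: state=(3.085, 2.216)
continuing one RK4 step at a time; state shown every 20 steps (Δt=0.2):
t=0.200: state=(2.965, 2.825)
t=0.400: state=(2.632, 3.620)
t=0.600: state=(2.161, 4.330)
t=0.800: state=(1.671, 4.767)
t=1.000: state=(1.257, 4.860)
t=1.200: state=(0.952, 4.663)
t=1.400: state=(0.743, 4.287)
t=1.600: state=(0.606, 3.828)
t=1.800: state=(0.518, 3.356)
t=2.000: state=(0.464, 2.907)
t=2.200: state=(0.434, 2.501)
t=2.400: state=(0.423, 2.144)
t=2.600: state=(0.426, 1.837)
t=2.800: state=(0.441, 1.577)
t=3.000: state=(0.469, 1.358)
t=3.200: state=(0.508, 1.176)
t=3.400: state=(0.560, 1.027)
t=3.540: state=(0.605, 0.939)
compare at T: x=0.605, y=0.939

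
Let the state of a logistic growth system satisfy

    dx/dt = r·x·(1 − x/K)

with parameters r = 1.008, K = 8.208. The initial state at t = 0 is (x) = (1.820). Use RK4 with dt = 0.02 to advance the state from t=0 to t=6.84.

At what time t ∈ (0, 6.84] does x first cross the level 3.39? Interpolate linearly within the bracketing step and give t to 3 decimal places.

t = 0.897

t=0.000: state=(1.820)
step 1 (dt=0.02): k1=(1.428), k2=(1.436), k3=(1.436), k4=(1.444); state += dt/6·(k1+2k2+2k3+k4)
t=0.020: state=(1.849)
t=0.040: state=(1.878)
t=0.060: state=(1.907)
continuing one RK4 step at a time; state shown every 25 steps (Δt=0.5):
t=0.500: state=(2.630)
t=0.880: state=(3.356)
next step: t=0.900: state=(3.396) — x has crossed 3.39
linear interpolation between t=0.880 (3.35619) and t=0.900 (3.39626) → t≈0.897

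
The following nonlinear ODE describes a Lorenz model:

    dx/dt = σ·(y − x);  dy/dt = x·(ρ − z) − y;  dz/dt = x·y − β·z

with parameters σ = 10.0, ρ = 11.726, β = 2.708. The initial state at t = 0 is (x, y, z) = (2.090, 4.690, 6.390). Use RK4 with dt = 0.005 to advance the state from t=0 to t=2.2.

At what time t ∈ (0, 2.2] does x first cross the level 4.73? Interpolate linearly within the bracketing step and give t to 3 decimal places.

t=0.000: state=(2.090, 4.690, 6.390)
step 1 (dt=0.005): k1=(26.000, 6.462, -7.502), k2=(25.512, 6.833, -7.112), k3=(25.533, 6.824, -7.118), k4=(25.065, 7.188, -6.731); state += dt/6·(k1+2k2+2k3+k4)
t=0.005: state=(2.218, 4.724, 6.354)
t=0.010: state=(2.341, 4.762, 6.323)
t=0.015: state=(2.460, 4.803, 6.295)
continuing one RK4 step at a time; state shown every 20 steps (Δt=0.1):
t=0.100: state=(4.131, 5.905, 6.372)
t=0.130: state=(4.658, 6.408, 6.656)
next step: t=0.135: state=(4.746, 6.495, 6.717) — x has crossed 4.73
linear interpolation between t=0.130 (4.65837) and t=0.135 (4.74584) → t≈0.134

t = 0.134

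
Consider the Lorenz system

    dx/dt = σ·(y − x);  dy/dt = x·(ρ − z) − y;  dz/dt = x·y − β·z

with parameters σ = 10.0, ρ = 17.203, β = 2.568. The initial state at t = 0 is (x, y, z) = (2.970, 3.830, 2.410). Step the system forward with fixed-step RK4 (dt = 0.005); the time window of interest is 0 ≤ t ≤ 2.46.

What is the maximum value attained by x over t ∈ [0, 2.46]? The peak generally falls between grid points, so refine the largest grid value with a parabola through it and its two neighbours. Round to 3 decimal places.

t=0.000: state=(2.970, 3.830, 2.410)
step 1 (dt=0.005): k1=(8.600, 40.105, 5.186), k2=(9.388, 40.284, 5.535), k3=(9.372, 40.310, 5.542), k4=(10.147, 40.513, 5.903); state += dt/6·(k1+2k2+2k3+k4)
t=0.005: state=(3.017, 4.032, 2.438)
t=0.010: state=(3.071, 4.235, 2.469)
t=0.015: state=(3.133, 4.442, 2.504)
continuing one RK4 step at a time; state shown every 20 steps (Δt=0.1):
t=0.100: state=(5.190, 8.677, 4.079)
t=0.200: state=(9.692, 14.725, 11.151)
t=0.300: state=(12.796, 12.372, 23.906)
t=0.400: state=(8.511, 1.983, 25.362)
t=0.500: state=(2.884, -1.190, 19.641)
t=0.600: state=(0.284, -1.168, 15.049)
t=0.700: state=(-0.614, -1.172, 11.667)
t=0.800: state=(-1.113, -1.641, 9.132)
t=0.900: state=(-1.806, -2.727, 7.342)
t=1.000: state=(-3.098, -4.844, 6.490)
t=1.100: state=(-5.469, -8.518, 7.552)
t=1.200: state=(-9.003, -12.638, 12.868)
t=1.300: state=(-11.208, -11.104, 21.562)
t=1.400: state=(-8.528, -4.095, 23.478)
t=1.500: state=(-4.325, -0.959, 19.389)
t=1.600: state=(-2.071, -0.797, 15.201)
t=1.700: state=(-1.435, -1.296, 11.906)
t=1.800: state=(-1.624, -2.109, 9.431)
t=1.900: state=(-2.415, -3.548, 7.791)
t=2.000: state=(-4.008, -6.132, 7.389)
t=2.100: state=(-6.744, -10.039, 9.604)
t=2.200: state=(-9.998, -12.576, 16.286)
t=2.300: state=(-10.442, -8.415, 22.867)
t=2.400: state=(-6.902, -2.794, 21.848)
t=2.460: state=(-4.666, -1.462, 19.375)
largest grid value and its neighbours: x(0.290)=12.79138, x(0.295)=12.80505, x(0.300)=12.79558
parabola through these three points peaks at t≈0.295 with x≈12.80515

max x = 12.805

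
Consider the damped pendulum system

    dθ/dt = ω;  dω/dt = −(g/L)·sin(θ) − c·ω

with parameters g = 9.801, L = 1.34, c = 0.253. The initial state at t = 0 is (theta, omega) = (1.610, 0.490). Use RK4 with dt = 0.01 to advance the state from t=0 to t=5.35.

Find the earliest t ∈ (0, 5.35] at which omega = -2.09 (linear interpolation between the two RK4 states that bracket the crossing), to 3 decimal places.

t=0.000: state=(1.610, 0.490)
step 1 (dt=0.01): k1=(0.490, -7.433), k2=(0.453, -7.422), k3=(0.453, -7.422), k4=(0.416, -7.412); state += dt/6·(k1+2k2+2k3+k4)
t=0.010: state=(1.615, 0.416)
t=0.020: state=(1.618, 0.342)
t=0.030: state=(1.621, 0.268)
continuing one RK4 step at a time; state shown every 20 steps (Δt=0.2):
t=0.200: state=(1.562, -0.959)
t=0.360: state=(1.319, -2.058)
next step: t=0.370: state=(1.299, -2.123) — omega has crossed -2.09
linear interpolation between t=0.360 (-2.05758) and t=0.370 (-2.12294) → t≈0.365

t = 0.365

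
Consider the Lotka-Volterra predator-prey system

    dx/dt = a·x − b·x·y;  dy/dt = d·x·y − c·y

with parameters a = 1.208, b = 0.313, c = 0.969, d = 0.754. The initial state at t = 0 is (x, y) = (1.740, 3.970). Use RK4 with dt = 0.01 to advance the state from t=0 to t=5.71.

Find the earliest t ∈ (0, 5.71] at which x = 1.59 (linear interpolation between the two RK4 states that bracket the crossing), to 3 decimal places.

t = 0.577

t=0.000: state=(1.740, 3.970)
step 1 (dt=0.01): k1=(-0.060, 1.362), k2=(-0.064, 1.363), k3=(-0.064, 1.363), k4=(-0.068, 1.364); state += dt/6·(k1+2k2+2k3+k4)
t=0.010: state=(1.739, 3.984)
t=0.020: state=(1.739, 3.997)
t=0.030: state=(1.738, 4.011)
continuing one RK4 step at a time; state shown every 20 steps (Δt=0.2):
t=0.200: state=(1.713, 4.245)
t=0.400: state=(1.658, 4.511)
t=0.570: state=(1.593, 4.713)
next step: t=0.580: state=(1.589, 4.724) — x has crossed 1.59
linear interpolation between t=0.570 (1.59306) and t=0.580 (1.58878) → t≈0.577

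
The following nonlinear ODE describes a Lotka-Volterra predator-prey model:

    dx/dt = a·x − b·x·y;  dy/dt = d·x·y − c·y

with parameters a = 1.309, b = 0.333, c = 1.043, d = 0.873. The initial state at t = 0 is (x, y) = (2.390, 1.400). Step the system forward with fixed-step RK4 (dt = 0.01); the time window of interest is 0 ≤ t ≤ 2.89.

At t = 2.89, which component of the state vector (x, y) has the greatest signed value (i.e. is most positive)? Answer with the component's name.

t=0.000: state=(2.390, 1.400)
step 1 (dt=0.01): k1=(2.014, 1.461), k2=(2.017, 1.481), k3=(2.017, 1.481), k4=(2.019, 1.501); state += dt/6·(k1+2k2+2k3+k4)
t=0.010: state=(2.410, 1.415)
t=0.020: state=(2.430, 1.430)
t=0.030: state=(2.451, 1.446)
continuing one RK4 step at a time; state shown every 10 steps (Δt=0.1):
t=0.100: state=(2.593, 1.568)
t=0.200: state=(2.796, 1.787)
t=0.300: state=(2.989, 2.073)
t=0.400: state=(3.161, 2.443)
t=0.500: state=(3.296, 2.919)
t=0.600: state=(3.377, 3.521)
t=0.700: state=(3.382, 4.263)
t=0.800: state=(3.298, 5.145)
t=0.900: state=(3.116, 6.137)
t=1.000: state=(2.846, 7.177)
t=1.100: state=(2.511, 8.172)
t=1.200: state=(2.149, 9.024)
t=1.300: state=(1.793, 9.655)
t=1.400: state=(1.472, 10.029)
t=1.500: state=(1.198, 10.148)
t=1.600: state=(0.975, 10.049)
t=1.700: state=(0.799, 9.780)
t=1.800: state=(0.661, 9.389)
t=1.900: state=(0.556, 8.919)
t=2.000: state=(0.475, 8.404)
t=2.100: state=(0.413, 7.869)
t=2.200: state=(0.365, 7.334)
t=2.300: state=(0.329, 6.811)
t=2.400: state=(0.301, 6.307)
t=2.500: state=(0.281, 5.828)
t=2.600: state=(0.266, 5.377)
t=2.700: state=(0.255, 4.956)
t=2.800: state=(0.248, 4.564)
t=2.890: state=(0.244, 4.236)
compare at T: x=0.244, y=4.236

largest component: y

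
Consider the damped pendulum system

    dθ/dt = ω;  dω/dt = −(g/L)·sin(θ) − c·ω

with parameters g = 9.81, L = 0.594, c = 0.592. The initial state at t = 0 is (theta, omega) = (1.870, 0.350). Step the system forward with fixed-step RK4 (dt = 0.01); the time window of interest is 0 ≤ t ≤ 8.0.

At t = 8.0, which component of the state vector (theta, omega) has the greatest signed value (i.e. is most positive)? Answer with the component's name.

largest component: omega

t=0.000: state=(1.870, 0.350)
step 1 (dt=0.01): k1=(0.350, -15.989), k2=(0.270, -15.933), k3=(0.270, -15.935), k4=(0.191, -15.881); state += dt/6·(k1+2k2+2k3+k4)
t=0.010: state=(1.873, 0.191)
t=0.020: state=(1.874, 0.032)
t=0.030: state=(1.873, -0.125)
continuing one RK4 step at a time; state shown every 50 steps (Δt=0.5):
t=0.500: state=(0.250, -5.788)
t=1.000: state=(-1.344, 0.649)
t=1.500: state=(0.351, 4.048)
t=2.000: state=(0.802, -2.367)
t=2.500: state=(-0.695, -1.590)
t=3.000: state=(-0.159, 2.825)
t=3.500: state=(0.608, -0.613)
t=4.000: state=(-0.298, -1.666)
t=4.500: state=(-0.241, 1.630)
t=5.000: state=(0.391, 0.071)
t=5.500: state=(-0.106, -1.268)
t=6.000: state=(-0.212, 0.876)
t=6.500: state=(0.236, 0.290)
t=7.000: state=(-0.019, -0.870)
t=7.500: state=(-0.161, 0.435)
t=8.000: state=(0.135, 0.319)
compare at T: theta=0.135, omega=0.319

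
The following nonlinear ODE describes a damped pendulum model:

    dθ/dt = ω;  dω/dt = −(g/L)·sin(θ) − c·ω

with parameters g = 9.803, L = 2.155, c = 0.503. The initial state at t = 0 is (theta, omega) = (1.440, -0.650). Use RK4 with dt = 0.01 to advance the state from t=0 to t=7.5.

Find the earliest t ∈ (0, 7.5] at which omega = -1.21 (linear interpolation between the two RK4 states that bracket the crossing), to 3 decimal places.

t = 0.140

t=0.000: state=(1.440, -0.650)
step 1 (dt=0.01): k1=(-0.650, -4.183), k2=(-0.671, -4.171), k3=(-0.671, -4.171), k4=(-0.692, -4.158); state += dt/6·(k1+2k2+2k3+k4)
t=0.010: state=(1.433, -0.692)
t=0.020: state=(1.426, -0.733)
t=0.030: state=(1.419, -0.774)
t=0.140: state=(1.309, -1.209)
next step: t=0.150: state=(1.297, -1.247) — omega has crossed -1.21
linear interpolation between t=0.140 (-1.20920) and t=0.150 (-1.24689) → t≈0.140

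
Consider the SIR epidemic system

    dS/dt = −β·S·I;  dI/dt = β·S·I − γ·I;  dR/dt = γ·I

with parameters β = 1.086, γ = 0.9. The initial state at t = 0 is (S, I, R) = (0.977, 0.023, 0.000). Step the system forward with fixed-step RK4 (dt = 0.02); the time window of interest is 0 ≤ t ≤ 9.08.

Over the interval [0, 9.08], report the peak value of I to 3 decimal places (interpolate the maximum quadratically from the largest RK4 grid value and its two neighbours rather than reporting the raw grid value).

t=0.000: state=(0.977, 0.023, 0.000)
step 1 (dt=0.02): k1=(-0.024, 0.004, 0.021), k2=(-0.024, 0.004, 0.021), k3=(-0.024, 0.004, 0.021), k4=(-0.024, 0.004, 0.021); state += dt/6·(k1+2k2+2k3+k4)
t=0.020: state=(0.977, 0.023, 0.000)
t=0.040: state=(0.976, 0.023, 0.001)
t=0.060: state=(0.976, 0.023, 0.001)
continuing one RK4 step at a time; state shown every 25 steps (Δt=0.5):
t=0.500: state=(0.964, 0.025, 0.011)
t=1.000: state=(0.951, 0.027, 0.022)
t=1.500: state=(0.937, 0.028, 0.035)
t=2.000: state=(0.922, 0.030, 0.048)
t=2.500: state=(0.907, 0.031, 0.062)
t=3.000: state=(0.891, 0.033, 0.076)
t=3.500: state=(0.875, 0.034, 0.091)
t=4.000: state=(0.859, 0.034, 0.106)
t=4.500: state=(0.843, 0.035, 0.122)
t=5.000: state=(0.828, 0.035, 0.138)
t=5.500: state=(0.812, 0.035, 0.153)
t=6.000: state=(0.797, 0.034, 0.169)
t=6.500: state=(0.783, 0.034, 0.184)
t=7.000: state=(0.769, 0.033, 0.199)
t=7.500: state=(0.755, 0.031, 0.213)
t=8.000: state=(0.743, 0.030, 0.227)
t=8.500: state=(0.731, 0.029, 0.240)
t=9.000: state=(0.720, 0.027, 0.253)
t=9.080: state=(0.718, 0.027, 0.255)
largest grid value and its neighbours: I(4.940)=0.03487, I(4.960)=0.03487, I(4.980)=0.03487
parabola through these three points peaks at t≈4.965 with I≈0.03487

max I = 0.035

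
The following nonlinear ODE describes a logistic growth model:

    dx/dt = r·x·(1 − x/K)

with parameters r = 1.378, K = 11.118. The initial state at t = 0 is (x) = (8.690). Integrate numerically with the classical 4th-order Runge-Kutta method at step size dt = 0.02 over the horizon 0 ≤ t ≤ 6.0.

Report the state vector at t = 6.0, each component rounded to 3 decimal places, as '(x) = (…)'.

t=0.000: state=(8.690)
step 1 (dt=0.02): k1=(2.615), k2=(2.595), k3=(2.595), k4=(2.575); state += dt/6·(k1+2k2+2k3+k4)
t=0.020: state=(8.742)
t=0.040: state=(8.793)
t=0.060: state=(8.843)
continuing one RK4 step at a time; state shown every 10 steps (Δt=0.2):
t=0.200: state=(9.173)
t=0.400: state=(9.576)
t=0.600: state=(9.907)
t=0.800: state=(10.174)
t=1.000: state=(10.386)
t=1.200: state=(10.554)
t=1.400: state=(10.684)
t=1.600: state=(10.786)
t=1.800: state=(10.864)
t=2.000: state=(10.924)
t=2.200: state=(10.970)
t=2.400: state=(11.005)
t=2.600: state=(11.032)
t=2.800: state=(11.053)
t=3.000: state=(11.068)
t=3.200: state=(11.080)
t=3.400: state=(11.089)
t=3.600: state=(11.096)
t=3.800: state=(11.102)
t=4.000: state=(11.105)
t=4.200: state=(11.108)
t=4.400: state=(11.111)
t=4.600: state=(11.113)
t=4.800: state=(11.114)
t=5.000: state=(11.115)
t=5.200: state=(11.116)
t=5.400: state=(11.116)
t=5.600: state=(11.117)
t=5.800: state=(11.117)
t=6.000: state=(11.117)

(x) = (11.117)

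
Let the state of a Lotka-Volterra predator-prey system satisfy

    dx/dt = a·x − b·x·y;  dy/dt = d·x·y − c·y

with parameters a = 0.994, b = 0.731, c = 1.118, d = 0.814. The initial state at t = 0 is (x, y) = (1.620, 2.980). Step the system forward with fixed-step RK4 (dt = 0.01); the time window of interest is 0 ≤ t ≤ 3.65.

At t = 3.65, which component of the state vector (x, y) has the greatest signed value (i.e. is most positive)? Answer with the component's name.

t=0.000: state=(1.620, 2.980)
step 1 (dt=0.01): k1=(-1.919, 0.598), k2=(-1.911, 0.575), k3=(-1.911, 0.575), k4=(-1.903, 0.553); state += dt/6·(k1+2k2+2k3+k4)
t=0.010: state=(1.601, 2.986)
t=0.020: state=(1.582, 2.991)
t=0.030: state=(1.563, 2.996)
continuing one RK4 step at a time; state shown every 20 steps (Δt=0.2):
t=0.200: state=(1.273, 3.012)
t=0.400: state=(1.006, 2.897)
t=0.600: state=(0.816, 2.684)
t=0.800: state=(0.685, 2.424)
t=1.000: state=(0.598, 2.150)
t=1.200: state=(0.543, 1.886)
t=1.400: state=(0.512, 1.643)
t=1.600: state=(0.499, 1.426)
t=1.800: state=(0.502, 1.237)
t=2.000: state=(0.517, 1.075)
t=2.200: state=(0.545, 0.937)
t=2.400: state=(0.585, 0.821)
t=2.600: state=(0.637, 0.725)
t=2.800: state=(0.703, 0.646)
t=3.000: state=(0.784, 0.583)
t=3.200: state=(0.882, 0.534)
t=3.400: state=(0.998, 0.498)
t=3.600: state=(1.134, 0.473)
t=3.650: state=(1.171, 0.469)
compare at T: x=1.171, y=0.469

largest component: x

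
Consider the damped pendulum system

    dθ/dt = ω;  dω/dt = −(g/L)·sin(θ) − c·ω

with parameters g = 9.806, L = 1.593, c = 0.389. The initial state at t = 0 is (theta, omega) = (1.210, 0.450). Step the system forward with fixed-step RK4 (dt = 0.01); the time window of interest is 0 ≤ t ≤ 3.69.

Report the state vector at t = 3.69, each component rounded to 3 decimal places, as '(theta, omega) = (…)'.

t=0.000: state=(1.210, 0.450)
step 1 (dt=0.01): k1=(0.450, -5.934), k2=(0.420, -5.928), k3=(0.420, -5.927), k4=(0.391, -5.920); state += dt/6·(k1+2k2+2k3+k4)
t=0.010: state=(1.214, 0.391)
t=0.020: state=(1.218, 0.332)
t=0.030: state=(1.221, 0.273)
continuing one RK4 step at a time; state shown every 20 steps (Δt=0.2):
t=0.200: state=(1.184, -0.694)
t=0.400: state=(0.942, -1.683)
t=0.600: state=(0.532, -2.355)
t=0.800: state=(0.035, -2.506)
t=1.000: state=(-0.432, -2.076)
t=1.200: state=(-0.768, -1.239)
t=1.400: state=(-0.917, -0.250)
t=1.600: state=(-0.870, 0.703)
t=1.800: state=(-0.648, 1.474)
t=2.000: state=(-0.303, 1.908)
t=2.200: state=(0.085, 1.890)
t=2.400: state=(0.424, 1.441)
t=2.600: state=(0.643, 0.718)
t=2.800: state=(0.706, -0.088)
t=3.000: state=(0.613, -0.817)
t=3.200: state=(0.393, -1.334)
t=3.400: state=(0.101, -1.524)
t=3.600: state=(-0.192, -1.351)
t=3.690: state=(-0.306, -1.170)

(theta, omega) = (-0.306, -1.170)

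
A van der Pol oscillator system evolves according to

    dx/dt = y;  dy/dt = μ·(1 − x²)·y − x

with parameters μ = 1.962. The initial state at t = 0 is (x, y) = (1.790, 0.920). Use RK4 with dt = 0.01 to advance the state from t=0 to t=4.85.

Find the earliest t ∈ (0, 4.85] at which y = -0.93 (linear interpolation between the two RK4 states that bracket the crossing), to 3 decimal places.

t=0.000: state=(1.790, 0.920)
step 1 (dt=0.01): k1=(0.920, -5.768), k2=(0.891, -5.677), k3=(0.892, -5.678), k4=(0.863, -5.586); state += dt/6·(k1+2k2+2k3+k4)
t=0.010: state=(1.799, 0.863)
t=0.020: state=(1.807, 0.808)
t=0.030: state=(1.815, 0.755)
continuing one RK4 step at a time; state shown every 20 steps (Δt=0.2):
t=0.200: state=(1.883, 0.119)
t=0.400: state=(1.870, -0.195)
t=0.600: state=(1.817, -0.316)
t=0.800: state=(1.748, -0.375)
t=1.000: state=(1.668, -0.418)
t=1.200: state=(1.580, -0.461)
t=1.400: state=(1.483, -0.511)
t=1.600: state=(1.375, -0.575)
t=1.800: state=(1.252, -0.662)
t=2.000: state=(1.108, -0.787)
t=2.150: state=(0.980, -0.921)
next step: t=2.160: state=(0.971, -0.932) — y has crossed -0.93
linear interpolation between t=2.150 (-0.92142) and t=2.160 (-0.93206) → t≈2.158

t = 2.158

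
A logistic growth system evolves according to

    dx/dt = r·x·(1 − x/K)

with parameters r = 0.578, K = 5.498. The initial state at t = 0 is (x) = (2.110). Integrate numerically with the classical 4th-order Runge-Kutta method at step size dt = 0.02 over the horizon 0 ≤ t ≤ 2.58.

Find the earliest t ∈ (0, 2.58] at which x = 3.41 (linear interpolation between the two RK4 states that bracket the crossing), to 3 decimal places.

t = 1.668

t=0.000: state=(2.110)
step 1 (dt=0.02): k1=(0.752), k2=(0.753), k3=(0.753), k4=(0.754); state += dt/6·(k1+2k2+2k3+k4)
t=0.020: state=(2.125)
t=0.040: state=(2.140)
t=0.060: state=(2.155)
continuing one RK4 step at a time; state shown every 5 steps (Δt=0.1):
t=0.100: state=(2.186)
t=0.200: state=(2.262)
t=0.300: state=(2.340)
t=0.400: state=(2.418)
t=0.500: state=(2.496)
t=0.600: state=(2.575)
t=0.700: state=(2.654)
t=0.800: state=(2.734)
t=0.900: state=(2.813)
t=1.000: state=(2.892)
t=1.100: state=(2.972)
t=1.200: state=(3.050)
t=1.300: state=(3.128)
t=1.400: state=(3.206)
t=1.500: state=(3.283)
t=1.600: state=(3.359)
t=1.660: state=(3.404)
next step: t=1.680: state=(3.419) — x has crossed 3.41
linear interpolation between t=1.660 (3.40407) and t=1.680 (3.41903) → t≈1.668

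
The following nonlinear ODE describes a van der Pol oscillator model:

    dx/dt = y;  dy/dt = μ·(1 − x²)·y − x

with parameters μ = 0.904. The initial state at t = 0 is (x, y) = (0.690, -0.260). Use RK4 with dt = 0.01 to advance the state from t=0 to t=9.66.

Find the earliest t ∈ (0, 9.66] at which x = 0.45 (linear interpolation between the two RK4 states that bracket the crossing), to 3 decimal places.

t=0.000: state=(0.690, -0.260)
step 1 (dt=0.01): k1=(-0.260, -0.813), k2=(-0.264, -0.814), k3=(-0.264, -0.814), k4=(-0.268, -0.815); state += dt/6·(k1+2k2+2k3+k4)
t=0.010: state=(0.687, -0.268)
t=0.020: state=(0.685, -0.276)
t=0.030: state=(0.682, -0.284)
continuing one RK4 step at a time; state shown every 50 steps (Δt=0.5):
t=0.500: state=(0.453, -0.698)
next step: t=0.510: state=(0.446, -0.707) — x has crossed 0.45
linear interpolation between t=0.500 (0.45343) and t=0.510 (0.44641) → t≈0.505

t = 0.505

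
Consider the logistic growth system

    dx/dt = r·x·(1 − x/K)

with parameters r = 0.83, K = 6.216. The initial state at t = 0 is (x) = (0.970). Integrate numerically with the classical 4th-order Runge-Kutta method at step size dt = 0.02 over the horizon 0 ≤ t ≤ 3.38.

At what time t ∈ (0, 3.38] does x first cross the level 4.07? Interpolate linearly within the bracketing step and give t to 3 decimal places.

t=0.000: state=(0.970)
step 1 (dt=0.02): k1=(0.679), k2=(0.683), k3=(0.683), k4=(0.687); state += dt/6·(k1+2k2+2k3+k4)
t=0.020: state=(0.984)
t=0.040: state=(0.997)
t=0.060: state=(1.011)
continuing one RK4 step at a time; state shown every 10 steps (Δt=0.2):
t=0.200: state=(1.114)
t=0.400: state=(1.274)
t=0.600: state=(1.450)
t=0.800: state=(1.643)
t=1.000: state=(1.851)
t=1.200: state=(2.074)
t=1.400: state=(2.309)
t=1.600: state=(2.555)
t=1.800: state=(2.808)
t=2.000: state=(3.065)
t=2.200: state=(3.322)
t=2.400: state=(3.577)
t=2.600: state=(3.825)
t=2.800: state=(4.064)
next step: t=2.820: state=(4.088) — x has crossed 4.07
linear interpolation between t=2.800 (4.06443) and t=2.820 (4.08772) → t≈2.805

t = 2.805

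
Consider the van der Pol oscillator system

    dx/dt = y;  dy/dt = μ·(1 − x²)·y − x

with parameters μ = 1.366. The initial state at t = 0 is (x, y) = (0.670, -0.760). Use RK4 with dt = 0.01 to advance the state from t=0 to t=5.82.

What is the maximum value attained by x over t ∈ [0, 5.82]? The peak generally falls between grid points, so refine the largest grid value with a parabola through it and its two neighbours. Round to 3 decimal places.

t=0.000: state=(0.670, -0.760)
step 1 (dt=0.01): k1=(-0.760, -1.242), k2=(-0.766, -1.248), k3=(-0.766, -1.248), k4=(-0.772, -1.255); state += dt/6·(k1+2k2+2k3+k4)
t=0.010: state=(0.662, -0.772)
t=0.020: state=(0.655, -0.785)
t=0.030: state=(0.647, -0.798)
continuing one RK4 step at a time; state shown every 20 steps (Δt=0.2):
t=0.200: state=(0.491, -1.038)
t=0.400: state=(0.249, -1.397)
t=0.600: state=(-0.074, -1.851)
t=0.800: state=(-0.492, -2.312)
t=1.000: state=(-0.978, -2.458)
t=1.200: state=(-1.429, -1.930)
t=1.400: state=(-1.723, -1.011)
t=1.600: state=(-1.847, -0.282)
t=1.800: state=(-1.858, 0.127)
t=2.000: state=(-1.809, 0.337)
t=2.200: state=(-1.729, 0.457)
t=2.400: state=(-1.629, 0.544)
t=2.600: state=(-1.512, 0.624)
t=2.800: state=(-1.378, 0.715)
t=3.000: state=(-1.224, 0.829)
t=3.200: state=(-1.044, 0.985)
t=3.400: state=(-0.826, 1.209)
t=3.600: state=(-0.553, 1.542)
t=3.800: state=(-0.199, 2.029)
t=4.000: state=(0.268, 2.650)
t=4.200: state=(0.849, 3.063)
t=4.400: state=(1.431, 2.572)
t=4.600: state=(1.826, 1.345)
t=4.800: state=(1.989, 0.373)
t=5.000: state=(2.009, -0.110)
t=5.200: state=(1.962, -0.323)
t=5.400: state=(1.887, -0.427)
t=5.600: state=(1.794, -0.494)
t=5.800: state=(1.689, -0.552)
t=5.820: state=(1.678, -0.558)
largest grid value and its neighbours: x(4.930)=2.01197, x(4.940)=2.01203, x(4.950)=2.01190
parabola through these three points peaks at t≈4.938 with x≈2.01204

max x = 2.012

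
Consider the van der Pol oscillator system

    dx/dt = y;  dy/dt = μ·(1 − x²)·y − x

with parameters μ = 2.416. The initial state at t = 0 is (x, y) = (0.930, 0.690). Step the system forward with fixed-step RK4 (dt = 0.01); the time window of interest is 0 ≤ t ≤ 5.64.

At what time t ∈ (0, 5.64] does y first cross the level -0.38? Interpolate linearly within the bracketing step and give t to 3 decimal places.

t=0.000: state=(0.930, 0.690)
step 1 (dt=0.01): k1=(0.690, -0.705), k2=(0.686, -0.720), k3=(0.686, -0.720), k4=(0.683, -0.735); state += dt/6·(k1+2k2+2k3+k4)
t=0.010: state=(0.937, 0.683)
t=0.020: state=(0.944, 0.675)
t=0.030: state=(0.950, 0.668)
continuing one RK4 step at a time; state shown every 20 steps (Δt=0.2):
t=0.200: state=(1.050, 0.497)
t=0.400: state=(1.125, 0.245)
t=0.600: state=(1.149, 0.000)
t=0.800: state=(1.127, -0.213)
t=0.970: state=(1.077, -0.374)
next step: t=0.980: state=(1.073, -0.384) — y has crossed -0.38
linear interpolation between t=0.970 (-0.37441) and t=0.980 (-0.38373) → t≈0.976

t = 0.976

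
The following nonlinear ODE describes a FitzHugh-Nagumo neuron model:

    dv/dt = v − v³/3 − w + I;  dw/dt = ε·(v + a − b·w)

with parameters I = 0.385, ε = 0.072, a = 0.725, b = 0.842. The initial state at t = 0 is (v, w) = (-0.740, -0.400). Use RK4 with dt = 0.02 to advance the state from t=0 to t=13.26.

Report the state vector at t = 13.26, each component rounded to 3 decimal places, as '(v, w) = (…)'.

t=0.000: state=(-0.740, -0.400)
step 1 (dt=0.02): k1=(0.180, 0.023), k2=(0.181, 0.023), k3=(0.181, 0.023), k4=(0.181, 0.023); state += dt/6·(k1+2k2+2k3+k4)
t=0.020: state=(-0.736, -0.400)
t=0.040: state=(-0.733, -0.399)
t=0.060: state=(-0.729, -0.399)
continuing one RK4 step at a time; state shown every 25 steps (Δt=0.5):
t=0.500: state=(-0.641, -0.387)
t=1.000: state=(-0.517, -0.370)
t=1.500: state=(-0.349, -0.349)
t=2.000: state=(-0.103, -0.321)
t=2.500: state=(0.277, -0.283)
t=3.000: state=(0.837, -0.230)
t=3.500: state=(1.432, -0.156)
t=4.000: state=(1.769, -0.068)
t=4.500: state=(1.865, 0.024)
t=5.000: state=(1.867, 0.116)
t=5.500: state=(1.842, 0.204)
t=6.000: state=(1.810, 0.288)
t=6.500: state=(1.774, 0.369)
t=7.000: state=(1.738, 0.446)
t=7.500: state=(1.701, 0.519)
t=8.000: state=(1.664, 0.589)
t=8.500: state=(1.626, 0.655)
t=9.000: state=(1.587, 0.718)
t=9.500: state=(1.547, 0.778)
t=10.000: state=(1.506, 0.835)
t=10.500: state=(1.464, 0.888)
t=11.000: state=(1.421, 0.939)
t=11.500: state=(1.375, 0.986)
t=12.000: state=(1.328, 1.030)
t=12.500: state=(1.277, 1.071)
t=13.000: state=(1.224, 1.109)
t=13.260: state=(1.194, 1.128)

(v, w) = (1.194, 1.128)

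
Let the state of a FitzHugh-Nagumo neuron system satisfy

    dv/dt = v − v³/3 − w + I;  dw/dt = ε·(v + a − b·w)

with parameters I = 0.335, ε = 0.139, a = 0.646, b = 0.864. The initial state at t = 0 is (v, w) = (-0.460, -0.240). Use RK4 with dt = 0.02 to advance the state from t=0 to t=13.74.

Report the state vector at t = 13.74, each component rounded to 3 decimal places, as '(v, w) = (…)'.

(v, w) = (-1.928, 0.744)

t=0.000: state=(-0.460, -0.240)
step 1 (dt=0.02): k1=(0.147, 0.055), k2=(0.148, 0.055), k3=(0.148, 0.055), k4=(0.149, 0.055); state += dt/6·(k1+2k2+2k3+k4)
t=0.020: state=(-0.457, -0.239)
t=0.040: state=(-0.454, -0.238)
t=0.060: state=(-0.451, -0.237)
continuing one RK4 step at a time; state shown every 25 steps (Δt=0.5):
t=0.500: state=(-0.377, -0.211)
t=1.000: state=(-0.270, -0.177)
t=1.500: state=(-0.122, -0.136)
t=2.000: state=(0.090, -0.086)
t=2.500: state=(0.400, -0.022)
t=3.000: state=(0.818, 0.064)
t=3.500: state=(1.252, 0.174)
t=4.000: state=(1.534, 0.303)
t=4.500: state=(1.636, 0.436)
t=5.000: state=(1.636, 0.565)
t=5.500: state=(1.594, 0.685)
t=6.000: state=(1.535, 0.794)
t=6.500: state=(1.467, 0.893)
t=7.000: state=(1.393, 0.981)
t=7.500: state=(1.313, 1.058)
t=8.000: state=(1.227, 1.126)
t=8.500: state=(1.132, 1.183)
t=9.000: state=(1.025, 1.231)
t=9.500: state=(0.900, 1.268)
t=10.000: state=(0.745, 1.293)
t=10.500: state=(0.540, 1.305)
t=11.000: state=(0.244, 1.299)
t=11.500: state=(-0.217, 1.269)
t=12.000: state=(-0.903, 1.202)
t=12.500: state=(-1.581, 1.090)
t=13.000: state=(-1.884, 0.951)
t=13.500: state=(-1.935, 0.810)
t=13.740: state=(-1.928, 0.744)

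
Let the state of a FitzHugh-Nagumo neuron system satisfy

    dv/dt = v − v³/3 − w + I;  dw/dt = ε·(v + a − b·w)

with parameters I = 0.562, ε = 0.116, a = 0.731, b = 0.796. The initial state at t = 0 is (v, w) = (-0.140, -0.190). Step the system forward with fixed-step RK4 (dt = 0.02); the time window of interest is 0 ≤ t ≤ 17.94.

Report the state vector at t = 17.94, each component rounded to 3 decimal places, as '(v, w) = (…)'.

t=0.000: state=(-0.140, -0.190)
step 1 (dt=0.02): k1=(0.613, 0.086), k2=(0.618, 0.087), k3=(0.618, 0.087), k4=(0.623, 0.087); state += dt/6·(k1+2k2+2k3+k4)
t=0.020: state=(-0.128, -0.188)
t=0.040: state=(-0.115, -0.187)
t=0.060: state=(-0.102, -0.185)
continuing one RK4 step at a time; state shown every 50 steps (Δt=1):
t=1.000: state=(0.799, -0.061)
t=2.000: state=(1.737, 0.176)
t=3.000: state=(1.817, 0.442)
t=4.000: state=(1.726, 0.681)
t=5.000: state=(1.615, 0.887)
t=6.000: state=(1.498, 1.062)
t=7.000: state=(1.370, 1.208)
t=8.000: state=(1.228, 1.327)
t=9.000: state=(1.057, 1.417)
t=10.000: state=(0.829, 1.478)
t=11.000: state=(0.454, 1.502)
t=12.000: state=(-0.377, 1.461)
t=13.000: state=(-1.695, 1.293)
t=14.000: state=(-1.946, 1.051)
t=15.000: state=(-1.883, 0.826)
t=16.000: state=(-1.803, 0.630)
t=17.000: state=(-1.722, 0.461)
t=17.940: state=(-1.646, 0.323)

(v, w) = (-1.646, 0.323)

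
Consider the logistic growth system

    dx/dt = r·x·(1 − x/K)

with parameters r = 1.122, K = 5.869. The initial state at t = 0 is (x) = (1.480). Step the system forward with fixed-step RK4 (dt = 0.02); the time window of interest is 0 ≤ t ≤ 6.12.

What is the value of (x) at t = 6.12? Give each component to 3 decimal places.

t=0.000: state=(1.480)
step 1 (dt=0.02): k1=(1.242), k2=(1.249), k3=(1.249), k4=(1.256); state += dt/6·(k1+2k2+2k3+k4)
t=0.020: state=(1.505)
t=0.040: state=(1.530)
t=0.060: state=(1.556)
continuing one RK4 step at a time; state shown every 10 steps (Δt=0.2):
t=0.200: state=(1.742)
t=0.400: state=(2.029)
t=0.600: state=(2.336)
t=0.800: state=(2.657)
t=1.000: state=(2.986)
t=1.200: state=(3.313)
t=1.400: state=(3.631)
t=1.600: state=(3.932)
t=1.800: state=(4.212)
t=2.000: state=(4.465)
t=2.200: state=(4.691)
t=2.400: state=(4.888)
t=2.600: state=(5.058)
t=2.800: state=(5.202)
t=3.000: state=(5.324)
t=3.200: state=(5.425)
t=3.400: state=(5.509)
t=3.600: state=(5.578)
t=3.800: state=(5.634)
t=4.000: state=(5.680)
t=4.200: state=(5.717)
t=4.400: state=(5.747)
t=4.600: state=(5.771)
t=4.800: state=(5.790)
t=5.000: state=(5.806)
t=5.200: state=(5.819)
t=5.400: state=(5.829)
t=5.600: state=(5.837)
t=5.800: state=(5.843)
t=6.000: state=(5.848)
t=6.120: state=(5.851)

(x) = (5.851)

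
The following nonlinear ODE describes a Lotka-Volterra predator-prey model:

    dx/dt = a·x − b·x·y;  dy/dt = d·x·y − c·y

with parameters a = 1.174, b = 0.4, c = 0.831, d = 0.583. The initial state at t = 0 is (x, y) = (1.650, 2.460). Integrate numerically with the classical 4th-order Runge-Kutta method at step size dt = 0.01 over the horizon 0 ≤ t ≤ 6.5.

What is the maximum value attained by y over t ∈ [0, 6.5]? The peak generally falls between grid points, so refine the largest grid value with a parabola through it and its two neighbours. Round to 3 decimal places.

max y = 3.605

t=0.000: state=(1.650, 2.460)
step 1 (dt=0.01): k1=(0.313, 0.322), k2=(0.313, 0.325), k3=(0.313, 0.325), k4=(0.312, 0.327); state += dt/6·(k1+2k2+2k3+k4)
t=0.010: state=(1.653, 2.463)
t=0.020: state=(1.656, 2.467)
t=0.030: state=(1.659, 2.470)
continuing one RK4 step at a time; state shown every 25 steps (Δt=0.25):
t=0.250: state=(1.722, 2.556)
t=0.500: state=(1.778, 2.680)
t=0.750: state=(1.811, 2.829)
t=1.000: state=(1.815, 2.995)
t=1.250: state=(1.789, 3.165)
t=1.500: state=(1.734, 3.325)
t=1.750: state=(1.656, 3.459)
t=2.000: state=(1.564, 3.554)
t=2.250: state=(1.466, 3.601)
t=2.500: state=(1.371, 3.597)
t=2.750: state=(1.286, 3.546)
t=3.000: state=(1.215, 3.456)
t=3.250: state=(1.160, 3.337)
t=3.500: state=(1.122, 3.201)
t=3.750: state=(1.100, 3.057)
t=4.000: state=(1.095, 2.914)
t=4.250: state=(1.104, 2.778)
t=4.500: state=(1.129, 2.655)
t=4.750: state=(1.167, 2.550)
t=5.000: state=(1.219, 2.465)
t=5.250: state=(1.282, 2.402)
t=5.500: state=(1.355, 2.364)
t=5.750: state=(1.435, 2.354)
t=6.000: state=(1.520, 2.372)
t=6.250: state=(1.605, 2.420)
t=6.500: state=(1.683, 2.498)
largest grid value and its neighbours: y(2.340)=3.60497, y(2.350)=3.60505, y(2.360)=3.60504
parabola through these three points peaks at t≈2.354 with y≈3.60505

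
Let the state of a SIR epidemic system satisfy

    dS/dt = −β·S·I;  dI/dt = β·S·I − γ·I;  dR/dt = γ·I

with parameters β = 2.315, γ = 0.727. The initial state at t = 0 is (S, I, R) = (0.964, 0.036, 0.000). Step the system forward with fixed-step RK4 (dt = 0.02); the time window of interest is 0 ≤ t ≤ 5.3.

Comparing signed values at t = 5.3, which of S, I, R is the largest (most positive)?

largest component: R

t=0.000: state=(0.964, 0.036, 0.000)
step 1 (dt=0.02): k1=(-0.080, 0.054, 0.026), k2=(-0.081, 0.055, 0.027), k3=(-0.081, 0.055, 0.027), k4=(-0.083, 0.056, 0.027); state += dt/6·(k1+2k2+2k3+k4)
t=0.020: state=(0.962, 0.037, 0.001)
t=0.040: state=(0.961, 0.038, 0.001)
t=0.060: state=(0.959, 0.039, 0.002)
continuing one RK4 step at a time; state shown every 10 steps (Δt=0.2):
t=0.200: state=(0.945, 0.048, 0.006)
t=0.400: state=(0.921, 0.065, 0.014)
t=0.600: state=(0.890, 0.085, 0.025)
t=0.800: state=(0.851, 0.110, 0.039)
t=1.000: state=(0.803, 0.139, 0.057)
t=1.200: state=(0.747, 0.173, 0.080)
t=1.400: state=(0.684, 0.208, 0.108)
t=1.600: state=(0.617, 0.243, 0.140)
t=1.800: state=(0.547, 0.275, 0.178)
t=2.000: state=(0.478, 0.302, 0.220)
t=2.200: state=(0.414, 0.321, 0.265)
t=2.400: state=(0.356, 0.331, 0.313)
t=2.600: state=(0.305, 0.334, 0.361)
t=2.800: state=(0.262, 0.329, 0.410)
t=3.000: state=(0.225, 0.318, 0.457)
t=3.200: state=(0.195, 0.303, 0.502)
t=3.400: state=(0.170, 0.285, 0.545)
t=3.600: state=(0.150, 0.265, 0.585)
t=3.800: state=(0.133, 0.245, 0.622)
t=4.000: state=(0.119, 0.225, 0.656)
t=4.200: state=(0.108, 0.205, 0.687)
t=4.400: state=(0.099, 0.186, 0.716)
t=4.600: state=(0.091, 0.168, 0.741)
t=4.800: state=(0.085, 0.151, 0.764)
t=5.000: state=(0.079, 0.136, 0.785)
t=5.200: state=(0.075, 0.122, 0.804)
t=5.300: state=(0.073, 0.115, 0.813)
compare at T: S=0.073, I=0.115, R=0.813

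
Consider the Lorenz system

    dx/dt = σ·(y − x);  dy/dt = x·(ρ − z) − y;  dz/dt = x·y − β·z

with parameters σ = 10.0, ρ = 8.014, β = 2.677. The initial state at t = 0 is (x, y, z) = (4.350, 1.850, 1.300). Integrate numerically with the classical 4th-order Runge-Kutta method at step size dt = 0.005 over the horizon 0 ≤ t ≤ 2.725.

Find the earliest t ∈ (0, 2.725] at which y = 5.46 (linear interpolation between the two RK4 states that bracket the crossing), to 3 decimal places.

t = 0.189

t=0.000: state=(4.350, 1.850, 1.300)
step 1 (dt=0.005): k1=(-25.000, 27.356, 4.567), k2=(-23.691, 26.819, 4.714), k3=(-23.737, 26.841, 4.714), k4=(-22.471, 26.325, 4.853); state += dt/6·(k1+2k2+2k3+k4)
t=0.005: state=(4.231, 1.984, 1.324)
t=0.010: state=(4.125, 2.113, 1.348)
t=0.015: state=(4.030, 2.238, 1.375)
continuing one RK4 step at a time; state shown every 20 steps (Δt=0.1):
t=0.100: state=(3.589, 3.953, 1.972)
t=0.185: state=(4.273, 5.392, 2.970)
next step: t=0.190: state=(4.329, 5.472, 3.047) — y has crossed 5.46
linear interpolation between t=0.185 (5.39189) and t=0.190 (5.47237) → t≈0.189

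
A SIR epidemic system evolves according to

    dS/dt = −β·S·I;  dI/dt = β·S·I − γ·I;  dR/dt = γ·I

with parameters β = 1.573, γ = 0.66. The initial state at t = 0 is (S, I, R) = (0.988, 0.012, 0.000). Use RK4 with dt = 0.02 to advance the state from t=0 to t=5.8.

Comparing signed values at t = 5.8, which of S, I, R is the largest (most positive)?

largest component: R

t=0.000: state=(0.988, 0.012, 0.000)
step 1 (dt=0.02): k1=(-0.019, 0.011, 0.008), k2=(-0.019, 0.011, 0.008), k3=(-0.019, 0.011, 0.008), k4=(-0.019, 0.011, 0.008); state += dt/6·(k1+2k2+2k3+k4)
t=0.020: state=(0.988, 0.012, 0.000)
t=0.040: state=(0.987, 0.012, 0.000)
t=0.060: state=(0.987, 0.013, 0.000)
continuing one RK4 step at a time; state shown every 10 steps (Δt=0.2):
t=0.200: state=(0.984, 0.014, 0.002)
t=0.400: state=(0.979, 0.017, 0.004)
t=0.600: state=(0.973, 0.020, 0.006)
t=0.800: state=(0.967, 0.024, 0.009)
t=1.000: state=(0.959, 0.029, 0.013)
t=1.200: state=(0.949, 0.034, 0.017)
t=1.400: state=(0.938, 0.040, 0.022)
t=1.600: state=(0.925, 0.047, 0.027)
t=1.800: state=(0.911, 0.055, 0.034)
t=2.000: state=(0.894, 0.064, 0.042)
t=2.200: state=(0.874, 0.074, 0.051)
t=2.400: state=(0.853, 0.085, 0.062)
t=2.600: state=(0.829, 0.098, 0.074)
t=2.800: state=(0.802, 0.111, 0.088)
t=3.000: state=(0.773, 0.124, 0.103)
t=3.200: state=(0.742, 0.138, 0.120)
t=3.400: state=(0.709, 0.152, 0.139)
t=3.600: state=(0.674, 0.165, 0.160)
t=3.800: state=(0.639, 0.178, 0.183)
t=4.000: state=(0.603, 0.190, 0.207)
t=4.200: state=(0.567, 0.200, 0.233)
t=4.400: state=(0.531, 0.208, 0.260)
t=4.600: state=(0.497, 0.215, 0.288)
t=4.800: state=(0.464, 0.219, 0.317)
t=5.000: state=(0.433, 0.221, 0.346)
t=5.200: state=(0.404, 0.221, 0.375)
t=5.400: state=(0.377, 0.219, 0.404)
t=5.600: state=(0.352, 0.215, 0.433)
t=5.800: state=(0.330, 0.210, 0.461)
compare at T: S=0.330, I=0.210, R=0.461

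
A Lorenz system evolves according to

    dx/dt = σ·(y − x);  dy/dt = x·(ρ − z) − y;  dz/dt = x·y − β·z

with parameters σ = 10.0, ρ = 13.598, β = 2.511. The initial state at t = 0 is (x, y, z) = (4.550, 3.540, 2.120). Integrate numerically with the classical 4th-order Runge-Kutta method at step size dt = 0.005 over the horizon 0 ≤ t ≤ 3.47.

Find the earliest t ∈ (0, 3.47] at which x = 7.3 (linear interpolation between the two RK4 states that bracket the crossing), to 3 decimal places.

t = 0.159

t=0.000: state=(4.550, 3.540, 2.120)
step 1 (dt=0.005): k1=(-10.100, 48.685, 10.784), k2=(-8.630, 48.151, 11.177), k3=(-8.680, 48.190, 11.182), k4=(-7.256, 47.694, 11.576); state += dt/6·(k1+2k2+2k3+k4)
t=0.005: state=(4.507, 3.781, 2.176)
t=0.010: state=(4.477, 4.017, 2.236)
t=0.015: state=(4.460, 4.250, 2.300)
t=0.155: state=(7.165, 10.379, 6.687)
next step: t=0.160: state=(7.326, 10.571, 6.981) — x has crossed 7.3
linear interpolation between t=0.155 (7.16462) and t=0.160 (7.32614) → t≈0.159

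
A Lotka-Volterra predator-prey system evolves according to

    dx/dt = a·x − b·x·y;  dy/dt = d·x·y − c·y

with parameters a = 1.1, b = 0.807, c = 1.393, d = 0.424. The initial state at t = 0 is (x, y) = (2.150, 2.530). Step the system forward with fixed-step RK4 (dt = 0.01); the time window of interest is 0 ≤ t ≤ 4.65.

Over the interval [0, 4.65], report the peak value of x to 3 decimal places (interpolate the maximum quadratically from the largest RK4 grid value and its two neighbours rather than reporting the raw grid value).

t=0.000: state=(2.150, 2.530)
step 1 (dt=0.01): k1=(-2.025, -1.218), k2=(-2.005, -1.226), k3=(-2.005, -1.226), k4=(-1.985, -1.233); state += dt/6·(k1+2k2+2k3+k4)
t=0.010: state=(2.130, 2.518)
t=0.020: state=(2.110, 2.505)
t=0.030: state=(2.091, 2.493)
continuing one RK4 step at a time; state shown every 20 steps (Δt=0.2):
t=0.200: state=(1.819, 2.263)
t=0.400: state=(1.609, 1.980)
t=0.600: state=(1.489, 1.708)
t=0.800: state=(1.438, 1.463)
t=1.000: state=(1.440, 1.250)
t=1.200: state=(1.488, 1.071)
t=1.400: state=(1.580, 0.923)
t=1.600: state=(1.713, 0.803)
t=1.800: state=(1.890, 0.708)
t=2.000: state=(2.114, 0.635)
t=2.200: state=(2.389, 0.581)
t=2.400: state=(2.718, 0.546)
t=2.600: state=(3.107, 0.529)
t=2.800: state=(3.555, 0.530)
t=3.000: state=(4.060, 0.554)
t=3.200: state=(4.609, 0.606)
t=3.400: state=(5.174, 0.694)
t=3.600: state=(5.704, 0.834)
t=3.800: state=(6.116, 1.043)
t=4.000: state=(6.296, 1.338)
t=4.200: state=(6.135, 1.721)
t=4.400: state=(5.596, 2.147)
t=4.600: state=(4.776, 2.526)
t=4.650: state=(4.550, 2.601)
largest grid value and its neighbours: x(4.000)=6.29602, x(4.010)=6.29683, x(4.020)=6.29677
parabola through these three points peaks at t≈4.014 with x≈6.29691

max x = 6.297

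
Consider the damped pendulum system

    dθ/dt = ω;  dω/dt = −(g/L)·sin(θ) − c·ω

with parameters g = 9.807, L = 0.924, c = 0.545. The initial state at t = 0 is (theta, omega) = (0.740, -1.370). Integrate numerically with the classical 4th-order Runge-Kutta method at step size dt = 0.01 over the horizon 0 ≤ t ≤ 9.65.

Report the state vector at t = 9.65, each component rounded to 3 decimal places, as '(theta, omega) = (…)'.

(theta, omega) = (0.058, -0.042)

t=0.000: state=(0.740, -1.370)
step 1 (dt=0.01): k1=(-1.370, -6.410), k2=(-1.402, -6.339), k3=(-1.402, -6.338), k4=(-1.433, -6.265); state += dt/6·(k1+2k2+2k3+k4)
t=0.010: state=(0.726, -1.433)
t=0.020: state=(0.711, -1.495)
t=0.030: state=(0.696, -1.556)
continuing one RK4 step at a time; state shown every 50 steps (Δt=0.5):
t=0.500: state=(-0.328, -1.940)
t=1.000: state=(-0.559, 1.054)
t=1.500: state=(0.259, 1.466)
t=2.000: state=(0.414, -0.864)
t=2.500: state=(-0.217, -1.076)
t=3.000: state=(-0.301, 0.726)
t=3.500: state=(0.185, 0.771)
t=4.000: state=(0.215, -0.611)
t=4.500: state=(-0.158, -0.541)
t=5.000: state=(-0.151, 0.510)
t=5.500: state=(0.133, 0.369)
t=6.000: state=(0.103, -0.420)
t=6.500: state=(-0.110, -0.245)
t=7.000: state=(-0.069, 0.342)
t=7.500: state=(0.090, 0.156)
t=8.000: state=(0.045, -0.274)
t=8.500: state=(-0.072, -0.094)
t=9.000: state=(-0.027, 0.217)
t=9.500: state=(0.058, 0.052)
t=9.650: state=(0.058, -0.042)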